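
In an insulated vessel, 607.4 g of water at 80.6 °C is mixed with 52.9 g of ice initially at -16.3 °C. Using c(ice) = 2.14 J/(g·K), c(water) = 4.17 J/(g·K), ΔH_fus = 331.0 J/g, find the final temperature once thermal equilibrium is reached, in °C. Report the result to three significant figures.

Heat to bring ice to 0 °C and melt it: q₁ = 52.9×2.14×16.3 + 52.9×331.0 = 19355 J
Heat the water can supply cooling to 0 °C: 607.4×4.17×80.6 = 204148 J > q₁, so all ice melts.
Energy balance: 607.4×4.17×(80.6 − T) = 19355 + 52.9×4.17×(T − 0)
2532.858(80.6 − T) = 19355 + 220.593 T
204148 − 19355 = 2753.451 T
T = 184793 / 2753.451 = 67.11 °C

T_f = 67.1 °C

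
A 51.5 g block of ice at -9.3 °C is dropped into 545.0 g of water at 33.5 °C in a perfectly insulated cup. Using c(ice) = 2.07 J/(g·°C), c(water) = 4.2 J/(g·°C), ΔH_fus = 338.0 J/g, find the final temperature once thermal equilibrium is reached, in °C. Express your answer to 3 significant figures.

Heat to bring ice to 0 °C and melt it: q₁ = 51.5×2.07×9.3 + 51.5×338.0 = 18398 J
Heat the water can supply cooling to 0 °C: 545.0×4.2×33.5 = 76681.5 J > q₁, so all ice melts.
Energy balance: 545.0×4.2×(33.5 − T) = 18398 + 51.5×4.2×(T − 0)
2289(33.5 − T) = 18398 + 216.3 T
76681.5 − 18398 = 2505.3 T
T = 58283.5 / 2505.3 = 23.26 °C

T_f = 23.3 °C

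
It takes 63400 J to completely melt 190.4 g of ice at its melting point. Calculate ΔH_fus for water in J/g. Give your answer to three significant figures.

ΔH_fus = 333 J/g

ΔH_fus = q / m = 63400 / 190.4 = 333 J/g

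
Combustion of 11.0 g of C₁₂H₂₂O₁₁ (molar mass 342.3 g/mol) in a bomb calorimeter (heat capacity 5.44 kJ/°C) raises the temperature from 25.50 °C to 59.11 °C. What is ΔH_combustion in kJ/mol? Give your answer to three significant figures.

ΔH = -5690 kJ/mol

ΔT = 59.11 − 25.50 = 33.61 °C
q_cal = C_cal × ΔT = 5.44 × 33.61 = 182.8384 kJ
n = 11.0 / 342.3 = 0.03214 mol
q_rxn = −q_cal = -182.8384 kJ
ΔH = -182.8384 / 0.03214 = -5689 kJ/mol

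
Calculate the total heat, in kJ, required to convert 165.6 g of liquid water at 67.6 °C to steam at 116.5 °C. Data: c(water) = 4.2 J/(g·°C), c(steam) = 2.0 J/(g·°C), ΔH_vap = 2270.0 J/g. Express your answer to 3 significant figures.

q1 (heat water 67.6→100.0 °C): 165.6 × 4.2 × 32.4 = 22535 J
q2 (vaporize at 100 °C): 165.6 × 2270.0 = 375912 J
q3 (heat steam 100.0→116.5 °C): 165.6 × 2.0 × 16.5 = 5465 J
Total: 22535 + 375912 + 5465 = 403912 J = 404 kJ

q = 404 kJ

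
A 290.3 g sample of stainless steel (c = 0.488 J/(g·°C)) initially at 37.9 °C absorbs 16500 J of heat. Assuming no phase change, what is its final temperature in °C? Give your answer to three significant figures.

ΔT = q / (m c) = 16500 / (290.3 × 0.488) = 116.5 °C
T_f = 37.9 + 116.5 = 154.4 °C

T_f = 154 °C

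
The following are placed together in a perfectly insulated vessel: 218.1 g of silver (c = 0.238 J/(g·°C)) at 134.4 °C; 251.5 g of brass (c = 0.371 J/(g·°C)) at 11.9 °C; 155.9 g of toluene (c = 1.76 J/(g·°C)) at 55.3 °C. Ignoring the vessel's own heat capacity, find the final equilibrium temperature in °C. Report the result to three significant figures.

Σ mᵢcᵢ(T − Tᵢ) = 0  ⇒  T = Σ mᵢcᵢTᵢ / Σ mᵢcᵢ
Σ mᵢcᵢ = 218.1×0.238 + 251.5×0.371 + 155.9×1.76 = 419.5983
Σ mᵢcᵢTᵢ = 51.9078×134.4 + 93.3065×11.9 + 274.384×55.3 = 23260
T = 23260 / 419.5983 = 55.43 °C

T_f = 55.4 °C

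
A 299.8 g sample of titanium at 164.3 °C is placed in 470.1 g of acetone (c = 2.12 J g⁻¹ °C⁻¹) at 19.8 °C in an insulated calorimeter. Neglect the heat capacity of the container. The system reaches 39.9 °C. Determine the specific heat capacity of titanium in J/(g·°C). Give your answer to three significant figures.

q_gained = (470.1 × 2.12) × (39.9 − 19.8) = 20030 J
q_lost = 299.8 × c × (164.3 − 39.9) = 37295.12 c
Set equal: c = 20030 / 37295.12 = 0.537 J/(g·°C)

c = 0.537 J/(g·°C)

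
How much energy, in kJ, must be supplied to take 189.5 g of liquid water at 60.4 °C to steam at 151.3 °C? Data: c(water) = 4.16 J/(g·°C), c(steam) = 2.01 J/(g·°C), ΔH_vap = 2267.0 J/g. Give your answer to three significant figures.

q1 (heat water 60.4→100.0 °C): 189.5 × 4.16 × 39.6 = 31217 J
q2 (vaporize at 100 °C): 189.5 × 2267.0 = 429597 J
q3 (heat steam 100.0→151.3 °C): 189.5 × 2.01 × 51.3 = 19540 J
Total: 31217 + 429597 + 19540 = 480354 J = 480 kJ

q = 480 kJ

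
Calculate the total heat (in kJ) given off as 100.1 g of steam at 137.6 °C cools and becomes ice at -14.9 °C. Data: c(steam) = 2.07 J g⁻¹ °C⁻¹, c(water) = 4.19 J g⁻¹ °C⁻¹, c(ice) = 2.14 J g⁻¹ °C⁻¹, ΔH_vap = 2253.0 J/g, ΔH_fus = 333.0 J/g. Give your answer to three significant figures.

q1 (cool steam 137.6→100 °C): 100.1 × 2.07 × 37.6 = 7791 J
q2 (condense at 100 °C): 100.1 × 2253.0 = 225525 J
q3 (cool water 100→0 °C): 100.1 × 4.19 × 100.0 = 41942 J
q4 (freeze at 0 °C): 100.1 × 333.0 = 33333 J
q5 (cool ice 0→-14.9 °C): 100.1 × 2.14 × 14.9 = 3192 J
Total: 7791 + 225525 + 41942 + 33333 + 3192 = 311783 J = 312 kJ

q = 312 kJ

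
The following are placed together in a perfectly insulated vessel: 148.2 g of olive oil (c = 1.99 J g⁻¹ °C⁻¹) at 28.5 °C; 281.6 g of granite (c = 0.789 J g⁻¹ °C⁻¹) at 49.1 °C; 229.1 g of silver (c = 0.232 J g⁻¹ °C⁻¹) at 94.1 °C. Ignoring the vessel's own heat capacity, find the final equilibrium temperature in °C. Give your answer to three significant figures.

T_f = 42.6 °C

Σ mᵢcᵢ(T − Tᵢ) = 0  ⇒  T = Σ mᵢcᵢTᵢ / Σ mᵢcᵢ
Σ mᵢcᵢ = 148.2×1.99 + 281.6×0.789 + 229.1×0.232 = 570.2516
Σ mᵢcᵢTᵢ = 294.918×28.5 + 222.1824×49.1 + 53.1512×94.1 = 24316
T = 24316 / 570.2516 = 42.64 °C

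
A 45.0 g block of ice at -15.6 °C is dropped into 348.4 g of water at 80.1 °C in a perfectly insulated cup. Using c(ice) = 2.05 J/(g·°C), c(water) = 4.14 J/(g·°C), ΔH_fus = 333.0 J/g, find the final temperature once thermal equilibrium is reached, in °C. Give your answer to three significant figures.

Heat to bring ice to 0 °C and melt it: q₁ = 45.0×2.05×15.6 + 45.0×333.0 = 16424 J
Heat the water can supply cooling to 0 °C: 348.4×4.14×80.1 = 115534 J > q₁, so all ice melts.
Energy balance: 348.4×4.14×(80.1 − T) = 16424 + 45.0×4.14×(T − 0)
1442.376(80.1 − T) = 16424 + 186.3 T
115534 − 16424 = 1628.676 T
T = 99110 / 1628.676 = 60.85 °C

T_f = 60.9 °C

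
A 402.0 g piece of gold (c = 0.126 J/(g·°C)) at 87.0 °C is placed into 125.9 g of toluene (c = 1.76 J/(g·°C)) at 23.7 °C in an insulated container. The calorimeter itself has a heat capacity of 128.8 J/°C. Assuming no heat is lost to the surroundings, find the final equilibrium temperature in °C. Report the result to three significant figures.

Heat lost by gold = heat gained by toluene + calorimeter.
(402.0)(0.126)(87.0 − T) = [(125.9)(1.76) + 128.8](T − 23.7)
50.652 (87.0 − T) = 350.384 (T − 23.7)
4406.7 − 50.652 T = 350.384 T − 8304.1
12710.8 = 401.036 T
T = 31.69 °C

T_f = 31.7 °C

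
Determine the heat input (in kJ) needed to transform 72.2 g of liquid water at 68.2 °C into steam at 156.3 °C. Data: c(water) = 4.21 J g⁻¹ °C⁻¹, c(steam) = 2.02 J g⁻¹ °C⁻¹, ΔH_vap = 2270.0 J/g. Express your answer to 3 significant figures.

q = 182 kJ

q1 (heat water 68.2→100.0 °C): 72.2 × 4.21 × 31.8 = 9666 J
q2 (vaporize at 100 °C): 72.2 × 2270.0 = 163894 J
q3 (heat steam 100.0→156.3 °C): 72.2 × 2.02 × 56.3 = 8211 J
Total: 9666 + 163894 + 8211 = 181771 J = 182 kJ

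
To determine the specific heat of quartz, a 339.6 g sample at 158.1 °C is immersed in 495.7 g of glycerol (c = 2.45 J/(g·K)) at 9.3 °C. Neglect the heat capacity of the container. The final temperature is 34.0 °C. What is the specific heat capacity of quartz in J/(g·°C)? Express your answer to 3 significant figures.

c = 0.712 J/(g·°C)

q_gained = (495.7 × 2.45) × (34.0 − 9.3) = 30000 J
q_lost = 339.6 × c × (158.1 − 34.0) = 42144.36 c
Set equal: c = 30000 / 42144.36 = 0.712 J/(g·°C)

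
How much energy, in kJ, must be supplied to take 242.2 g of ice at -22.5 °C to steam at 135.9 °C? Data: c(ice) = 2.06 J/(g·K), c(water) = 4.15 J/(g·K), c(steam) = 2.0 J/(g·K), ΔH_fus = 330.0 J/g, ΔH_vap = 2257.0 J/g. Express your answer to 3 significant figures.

q1 (heat ice -22.5→0.0 °C): 242.2 × 2.06 × 22.5 = 11226 J
q2 (melt at 0 °C): 242.2 × 330.0 = 79926 J
q3 (heat water 0.0→100.0 °C): 242.2 × 4.15 × 100.0 = 100513 J
q4 (vaporize at 100 °C): 242.2 × 2257.0 = 546645 J
q5 (heat steam 100.0→135.9 °C): 242.2 × 2.0 × 35.9 = 17390 J
Total: 11226 + 79926 + 100513 + 546645 + 17390 = 755700 J = 756 kJ

q = 756 kJ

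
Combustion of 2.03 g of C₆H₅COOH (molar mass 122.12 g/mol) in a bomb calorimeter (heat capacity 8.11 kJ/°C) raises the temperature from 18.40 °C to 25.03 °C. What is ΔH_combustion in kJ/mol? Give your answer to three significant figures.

ΔH = -3230 kJ/mol

ΔT = 25.03 − 18.40 = 6.63 °C
q_cal = C_cal × ΔT = 8.11 × 6.63 = 53.7693 kJ
n = 2.03 / 122.12 = 0.016623 mol
q_rxn = −q_cal = -53.7693 kJ
ΔH = -53.7693 / 0.016623 = -3234.6 kJ/mol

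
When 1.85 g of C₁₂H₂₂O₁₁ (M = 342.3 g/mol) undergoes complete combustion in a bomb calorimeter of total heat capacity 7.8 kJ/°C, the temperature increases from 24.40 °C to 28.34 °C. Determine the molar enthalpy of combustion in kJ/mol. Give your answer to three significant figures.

ΔH = -5690 kJ/mol

ΔT = 28.34 − 24.40 = 3.94 °C
q_cal = C_cal × ΔT = 7.8 × 3.94 = 30.732 kJ
n = 1.85 / 342.3 = 0.005405 mol
q_rxn = −q_cal = -30.732 kJ
ΔH = -30.732 / 0.005405 = -5686 kJ/mol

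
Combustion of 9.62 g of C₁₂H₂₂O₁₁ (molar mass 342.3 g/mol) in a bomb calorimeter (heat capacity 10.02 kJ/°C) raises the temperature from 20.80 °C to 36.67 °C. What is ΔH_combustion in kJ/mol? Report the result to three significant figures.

ΔT = 36.67 − 20.80 = 15.87 °C
q_cal = C_cal × ΔT = 10.02 × 15.87 = 159.0174 kJ
n = 9.62 / 342.3 = 0.02810 mol
q_rxn = −q_cal = -159.0174 kJ
ΔH = -159.0174 / 0.02810 = -5659 kJ/mol

ΔH = -5660 kJ/mol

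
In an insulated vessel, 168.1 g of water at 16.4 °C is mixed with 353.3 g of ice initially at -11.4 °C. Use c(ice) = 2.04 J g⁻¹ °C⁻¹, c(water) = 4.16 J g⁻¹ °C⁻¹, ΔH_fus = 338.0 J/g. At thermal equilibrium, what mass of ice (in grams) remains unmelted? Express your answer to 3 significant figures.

m_ice remaining = 344 g

Heat to warm all ice to 0 °C: 353.3×2.04×11.4 = 8216.3 J
Heat released by water cooling to 0 °C: 168.1×4.16×16.4 = 11468 J
11468 J < 8216.3 + 353.3×338.0 = 127631.7 J, so not all ice melts; final T = 0 °C.
Heat left for melting: 11468 − 8216.3 = 3251.7 J
Mass melted = 3251.7 / 338.0 = 9.620 g
Ice remaining = 353.3 − 9.620 = 343.680 g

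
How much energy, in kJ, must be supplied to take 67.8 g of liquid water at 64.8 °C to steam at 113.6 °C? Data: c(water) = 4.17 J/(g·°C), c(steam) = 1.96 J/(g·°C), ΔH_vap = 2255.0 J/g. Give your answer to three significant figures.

q = 165 kJ

q1 (heat water 64.8→100.0 °C): 67.8 × 4.17 × 35.2 = 9952 J
q2 (vaporize at 100 °C): 67.8 × 2255.0 = 152889 J
q3 (heat steam 100.0→113.6 °C): 67.8 × 1.96 × 13.6 = 1807 J
Total: 9952 + 152889 + 1807 = 164648 J = 165 kJ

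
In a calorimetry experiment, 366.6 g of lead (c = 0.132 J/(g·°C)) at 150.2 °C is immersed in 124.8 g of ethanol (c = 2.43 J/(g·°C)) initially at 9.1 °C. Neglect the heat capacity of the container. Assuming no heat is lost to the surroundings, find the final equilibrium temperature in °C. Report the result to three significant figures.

T_f = 28.5 °C

Heat lost by lead = heat gained by ethanol.
(366.6)(0.132)(150.2 − T) = (124.8)(2.43)(T − 9.1)
48.3912 (150.2 − T) = 303.264 (T − 9.1)
7268.4 − 48.3912 T = 303.264 T − 2759.7
10028.1 = 351.6552 T
T = 28.52 °C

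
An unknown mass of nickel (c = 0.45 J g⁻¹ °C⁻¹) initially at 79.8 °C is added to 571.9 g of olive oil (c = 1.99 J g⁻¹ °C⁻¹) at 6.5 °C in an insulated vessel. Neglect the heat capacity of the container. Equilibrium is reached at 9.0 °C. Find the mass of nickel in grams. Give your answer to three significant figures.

m = 89.3 g

q_gained = (571.9 × 1.99) × (9.0 − 6.5) = 2845 J
q_lost = m × 0.45 × (79.8 − 9.0) = 31.86 m
m = 2845 / 31.86 = 89.3 g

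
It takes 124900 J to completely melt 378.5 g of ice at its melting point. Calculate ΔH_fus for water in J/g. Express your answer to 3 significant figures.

ΔH_fus = 330 J/g

ΔH_fus = q / m = 124900 / 378.5 = 330 J/g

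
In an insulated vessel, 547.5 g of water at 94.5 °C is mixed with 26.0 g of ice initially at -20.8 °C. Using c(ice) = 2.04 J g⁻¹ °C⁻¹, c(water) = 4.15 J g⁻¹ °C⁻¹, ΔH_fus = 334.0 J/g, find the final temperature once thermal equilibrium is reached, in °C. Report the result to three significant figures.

Heat to bring ice to 0 °C and melt it: q₁ = 26.0×2.04×20.8 + 26.0×334.0 = 9787.2 J
Heat the water can supply cooling to 0 °C: 547.5×4.15×94.5 = 214716 J > q₁, so all ice melts.
Energy balance: 547.5×4.15×(94.5 − T) = 9787.2 + 26.0×4.15×(T − 0)
2272.125(94.5 − T) = 9787.2 + 107.9 T
214716 − 9787.2 = 2380.025 T
T = 204928.8 / 2380.025 = 86.10 °C

T_f = 86.1 °C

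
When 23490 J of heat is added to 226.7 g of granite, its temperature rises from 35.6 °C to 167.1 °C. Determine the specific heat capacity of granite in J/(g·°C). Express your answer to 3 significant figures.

c = q / (m ΔT) = 23490 / (226.7 × 131.5)
c = 23490 / 29811.05 = 0.788 J/(g·°C)

c = 0.788 J/(g·°C)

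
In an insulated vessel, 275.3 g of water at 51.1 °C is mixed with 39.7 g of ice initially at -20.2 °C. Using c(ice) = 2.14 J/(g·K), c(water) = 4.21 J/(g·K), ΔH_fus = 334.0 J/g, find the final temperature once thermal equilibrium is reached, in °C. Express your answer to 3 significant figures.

T_f = 33.4 °C

Heat to bring ice to 0 °C and melt it: q₁ = 39.7×2.14×20.2 + 39.7×334.0 = 14976 J
Heat the water can supply cooling to 0 °C: 275.3×4.21×51.1 = 59225.6 J > q₁, so all ice melts.
Energy balance: 275.3×4.21×(51.1 − T) = 14976 + 39.7×4.21×(T − 0)
1159.013(51.1 − T) = 14976 + 167.137 T
59225.6 − 14976 = 1326.150 T
T = 44249.6 / 1326.150 = 33.37 °C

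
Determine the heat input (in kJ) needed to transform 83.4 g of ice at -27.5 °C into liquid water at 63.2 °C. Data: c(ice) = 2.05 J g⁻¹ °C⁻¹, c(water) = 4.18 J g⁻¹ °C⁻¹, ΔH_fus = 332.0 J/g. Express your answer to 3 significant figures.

q = 54.4 kJ

q1 (heat ice -27.5→0.0 °C): 83.4 × 2.05 × 27.5 = 4702 J
q2 (melt at 0 °C): 83.4 × 332.0 = 27689 J
q3 (heat water 0.0→63.2 °C): 83.4 × 4.18 × 63.2 = 22032 J
Total: 4702 + 27689 + 22032 = 54423 J = 54.4 kJ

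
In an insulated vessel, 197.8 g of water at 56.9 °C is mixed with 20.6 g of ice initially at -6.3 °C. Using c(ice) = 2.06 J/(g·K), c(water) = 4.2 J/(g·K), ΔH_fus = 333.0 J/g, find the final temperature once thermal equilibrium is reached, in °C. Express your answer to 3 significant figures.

T_f = 43.8 °C

Heat to bring ice to 0 °C and melt it: q₁ = 20.6×2.06×6.3 + 20.6×333.0 = 7127.1 J
Heat the water can supply cooling to 0 °C: 197.8×4.2×56.9 = 47270.2 J > q₁, so all ice melts.
Energy balance: 197.8×4.2×(56.9 − T) = 7127.1 + 20.6×4.2×(T − 0)
830.76(56.9 − T) = 7127.1 + 86.52 T
47270.2 − 7127.1 = 917.28 T
T = 40143.1 / 917.28 = 43.76 °C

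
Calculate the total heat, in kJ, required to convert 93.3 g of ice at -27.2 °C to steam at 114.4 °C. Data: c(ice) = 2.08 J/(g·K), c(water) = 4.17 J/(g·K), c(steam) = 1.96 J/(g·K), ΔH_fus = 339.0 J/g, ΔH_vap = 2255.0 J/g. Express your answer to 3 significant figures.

q1 (heat ice -27.2→0.0 °C): 93.3 × 2.08 × 27.2 = 5279 J
q2 (melt at 0 °C): 93.3 × 339.0 = 31629 J
q3 (heat water 0.0→100.0 °C): 93.3 × 4.17 × 100.0 = 38906 J
q4 (vaporize at 100 °C): 93.3 × 2255.0 = 210392 J
q5 (heat steam 100.0→114.4 °C): 93.3 × 1.96 × 14.4 = 2633 J
Total: 5279 + 31629 + 38906 + 210392 + 2633 = 288839 J = 289 kJ

q = 289 kJ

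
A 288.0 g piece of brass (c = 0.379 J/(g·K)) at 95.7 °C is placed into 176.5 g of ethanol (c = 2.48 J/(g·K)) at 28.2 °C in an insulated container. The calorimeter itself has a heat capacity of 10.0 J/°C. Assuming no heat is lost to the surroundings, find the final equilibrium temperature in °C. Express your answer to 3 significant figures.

Heat lost by brass = heat gained by ethanol + calorimeter.
(288.0)(0.379)(95.7 − T) = [(176.5)(2.48) + 10.0](T − 28.2)
109.152 (95.7 − T) = 447.72 (T − 28.2)
10446 − 109.152 T = 447.72 T − 12626
23072 = 556.872 T
T = 41.43 °C

T_f = 41.4 °C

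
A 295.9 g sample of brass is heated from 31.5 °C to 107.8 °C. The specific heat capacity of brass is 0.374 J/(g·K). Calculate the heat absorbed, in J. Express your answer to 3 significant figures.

q = m c ΔT = 295.9 × 0.374 × (107.8 − 31.5)
q = 295.9 × 0.374 × 76.3 = 8444 J

q = 8440 J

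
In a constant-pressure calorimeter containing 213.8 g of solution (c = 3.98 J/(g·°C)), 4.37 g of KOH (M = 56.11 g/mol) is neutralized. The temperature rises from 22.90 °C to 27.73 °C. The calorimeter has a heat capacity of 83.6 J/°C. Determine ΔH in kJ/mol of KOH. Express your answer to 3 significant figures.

|ΔT| = |27.73 − 22.90| = 4.83 °C
|q_surr| = (213.8 × 3.98 + 83.6) × 4.83 = 934.524 × 4.83 = 4514 J
n(KOH) = 4.37 / 56.11 = 0.07788 mol
Temperature rose, so q_rxn = −|q_surr| = -4.514 kJ
ΔH = q_rxn / n = -57.96 kJ/mol

ΔH = -58.0 kJ/mol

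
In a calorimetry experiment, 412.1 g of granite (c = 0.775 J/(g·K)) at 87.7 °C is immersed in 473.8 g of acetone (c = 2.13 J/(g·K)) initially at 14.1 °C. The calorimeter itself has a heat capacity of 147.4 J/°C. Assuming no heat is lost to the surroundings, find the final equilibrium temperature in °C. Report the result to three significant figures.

T_f = 30.0 °C

Heat lost by granite = heat gained by acetone + calorimeter.
(412.1)(0.775)(87.7 − T) = [(473.8)(2.13) + 147.4](T − 14.1)
319.3775 (87.7 − T) = 1156.594 (T − 14.1)
28009 − 319.3775 T = 1156.594 T − 16308
44317 = 1475.9715 T
T = 30.03 °C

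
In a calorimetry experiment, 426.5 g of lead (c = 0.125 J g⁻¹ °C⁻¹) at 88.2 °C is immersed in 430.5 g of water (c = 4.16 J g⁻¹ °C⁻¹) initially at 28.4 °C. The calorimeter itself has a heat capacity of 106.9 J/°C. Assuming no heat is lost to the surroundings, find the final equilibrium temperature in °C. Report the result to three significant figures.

T_f = 30.0 °C

Heat lost by lead = heat gained by water + calorimeter.
(426.5)(0.125)(88.2 − T) = [(430.5)(4.16) + 106.9](T − 28.4)
53.3125 (88.2 − T) = 1897.78 (T − 28.4)
4702.2 − 53.3125 T = 1897.78 T − 53897
58599.2 = 1951.0925 T
T = 30.03 °C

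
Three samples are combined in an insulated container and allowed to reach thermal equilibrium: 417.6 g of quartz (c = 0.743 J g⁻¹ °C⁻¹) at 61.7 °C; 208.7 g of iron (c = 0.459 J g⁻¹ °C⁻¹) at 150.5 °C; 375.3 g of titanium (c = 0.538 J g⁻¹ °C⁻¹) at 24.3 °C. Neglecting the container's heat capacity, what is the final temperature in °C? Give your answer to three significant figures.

Σ mᵢcᵢ(T − Tᵢ) = 0  ⇒  T = Σ mᵢcᵢTᵢ / Σ mᵢcᵢ
Σ mᵢcᵢ = 417.6×0.743 + 208.7×0.459 + 375.3×0.538 = 607.9815
Σ mᵢcᵢTᵢ = 310.2768×61.7 + 95.7933×150.5 + 201.9114×24.3 = 38467
T = 38467 / 607.9815 = 63.27 °C

T_f = 63.3 °C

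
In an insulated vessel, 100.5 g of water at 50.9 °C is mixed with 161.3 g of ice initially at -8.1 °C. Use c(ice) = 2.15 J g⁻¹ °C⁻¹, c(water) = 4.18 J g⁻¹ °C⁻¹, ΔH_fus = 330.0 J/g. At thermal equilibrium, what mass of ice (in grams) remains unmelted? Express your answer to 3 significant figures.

Heat to warm all ice to 0 °C: 161.3×2.15×8.1 = 2809.0 J
Heat released by water cooling to 0 °C: 100.5×4.18×50.9 = 21383 J
21383 J < 2809.0 + 161.3×330.0 = 56038.0 J, so not all ice melts; final T = 0 °C.
Heat left for melting: 21383 − 2809.0 = 18574.0 J
Mass melted = 18574.0 / 330.0 = 56.28 g
Ice remaining = 161.3 − 56.28 = 105.02 g

m_ice remaining = 105 g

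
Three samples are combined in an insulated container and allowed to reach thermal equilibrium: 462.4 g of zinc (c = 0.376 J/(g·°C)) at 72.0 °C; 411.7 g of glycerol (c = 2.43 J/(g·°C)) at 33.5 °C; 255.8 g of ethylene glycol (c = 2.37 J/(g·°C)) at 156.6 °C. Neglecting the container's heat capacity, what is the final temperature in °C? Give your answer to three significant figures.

T_f = 79.2 °C

Σ mᵢcᵢ(T − Tᵢ) = 0  ⇒  T = Σ mᵢcᵢTᵢ / Σ mᵢcᵢ
Σ mᵢcᵢ = 462.4×0.376 + 411.7×2.43 + 255.8×2.37 = 1780.5394
Σ mᵢcᵢTᵢ = 173.8624×72.0 + 1000.431×33.5 + 606.246×156.6 = 140970
T = 140970 / 1780.5394 = 79.17 °C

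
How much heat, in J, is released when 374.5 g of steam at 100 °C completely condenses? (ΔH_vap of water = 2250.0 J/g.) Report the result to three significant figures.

q = m × ΔH_vap = 374.5 × 2250.0 = 842600 J

q = 843000 J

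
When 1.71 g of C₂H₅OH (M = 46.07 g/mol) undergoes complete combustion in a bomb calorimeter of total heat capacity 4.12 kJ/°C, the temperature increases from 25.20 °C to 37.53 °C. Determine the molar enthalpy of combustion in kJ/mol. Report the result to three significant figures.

ΔT = 37.53 − 25.20 = 12.33 °C
q_cal = C_cal × ΔT = 4.12 × 12.33 = 50.7996 kJ
n = 1.71 / 46.07 = 0.03712 mol
q_rxn = −q_cal = -50.7996 kJ
ΔH = -50.7996 / 0.03712 = -1369 kJ/mol

ΔH = -1370 kJ/mol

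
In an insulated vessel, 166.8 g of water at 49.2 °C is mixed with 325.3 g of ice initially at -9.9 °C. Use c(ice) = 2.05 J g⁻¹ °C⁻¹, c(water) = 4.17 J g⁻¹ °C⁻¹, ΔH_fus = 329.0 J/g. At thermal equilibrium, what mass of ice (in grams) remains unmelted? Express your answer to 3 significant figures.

Heat to warm all ice to 0 °C: 325.3×2.05×9.9 = 6602.0 J
Heat released by water cooling to 0 °C: 166.8×4.17×49.2 = 34221 J
34221 J < 6602.0 + 325.3×329.0 = 113625.7 J, so not all ice melts; final T = 0 °C.
Heat left for melting: 34221 − 6602.0 = 27619.0 J
Mass melted = 27619.0 / 329.0 = 83.95 g
Ice remaining = 325.3 − 83.95 = 241.35 g

m_ice remaining = 241 g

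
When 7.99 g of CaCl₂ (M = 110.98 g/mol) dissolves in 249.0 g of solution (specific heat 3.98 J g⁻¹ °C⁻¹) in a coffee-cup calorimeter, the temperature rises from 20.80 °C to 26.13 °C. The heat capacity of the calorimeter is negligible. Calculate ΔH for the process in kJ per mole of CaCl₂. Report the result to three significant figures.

ΔH = -73.4 kJ/mol

|ΔT| = |26.13 − 20.80| = 5.33 °C
|q_surr| = (249.0 × 3.98) × 5.33 = 991.02 × 5.33 = 5282 J
n(CaCl₂) = 7.99 / 110.98 = 0.07199 mol
Temperature rose, so q_rxn = −|q_surr| = -5.282 kJ
ΔH = q_rxn / n = -73.37 kJ/mol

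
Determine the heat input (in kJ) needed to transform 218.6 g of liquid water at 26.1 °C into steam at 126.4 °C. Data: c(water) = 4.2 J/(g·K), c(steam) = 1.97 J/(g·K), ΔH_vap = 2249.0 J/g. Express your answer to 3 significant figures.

q1 (heat water 26.1→100.0 °C): 218.6 × 4.2 × 73.9 = 67849 J
q2 (vaporize at 100 °C): 218.6 × 2249.0 = 491631 J
q3 (heat steam 100.0→126.4 °C): 218.6 × 1.97 × 26.4 = 11369 J
Total: 67849 + 491631 + 11369 = 570849 J = 571 kJ

q = 571 kJ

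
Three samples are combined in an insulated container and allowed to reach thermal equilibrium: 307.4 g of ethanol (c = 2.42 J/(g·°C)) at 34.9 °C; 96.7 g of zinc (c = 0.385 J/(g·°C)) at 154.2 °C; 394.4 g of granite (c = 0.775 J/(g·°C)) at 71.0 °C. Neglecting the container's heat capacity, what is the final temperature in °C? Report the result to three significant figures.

Σ mᵢcᵢ(T − Tᵢ) = 0  ⇒  T = Σ mᵢcᵢTᵢ / Σ mᵢcᵢ
Σ mᵢcᵢ = 307.4×2.42 + 96.7×0.385 + 394.4×0.775 = 1086.7975
Σ mᵢcᵢTᵢ = 743.908×34.9 + 37.2295×154.2 + 305.66×71.0 = 53405
T = 53405 / 1086.7975 = 49.14 °C

T_f = 49.1 °C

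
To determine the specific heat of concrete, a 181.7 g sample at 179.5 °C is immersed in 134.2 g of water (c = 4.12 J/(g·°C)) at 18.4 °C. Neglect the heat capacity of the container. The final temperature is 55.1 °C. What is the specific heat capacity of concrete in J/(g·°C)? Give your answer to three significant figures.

c = 0.898 J/(g·°C)

q_gained = (134.2 × 4.12) × (55.1 − 18.4) = 20290 J
q_lost = 181.7 × c × (179.5 − 55.1) = 22603.48 c
Set equal: c = 20290 / 22603.48 = 0.898 J/(g·°C)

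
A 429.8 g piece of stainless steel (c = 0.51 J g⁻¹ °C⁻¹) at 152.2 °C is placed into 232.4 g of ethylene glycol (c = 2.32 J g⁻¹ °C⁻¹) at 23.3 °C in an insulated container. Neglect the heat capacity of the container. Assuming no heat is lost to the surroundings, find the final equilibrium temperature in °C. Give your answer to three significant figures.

T_f = 60.6 °C

Heat lost by stainless steel = heat gained by ethylene glycol.
(429.8)(0.51)(152.2 − T) = (232.4)(2.32)(T − 23.3)
219.198 (152.2 − T) = 539.168 (T − 23.3)
33362 − 219.198 T = 539.168 T − 12563
45925 = 758.366 T
T = 60.56 °C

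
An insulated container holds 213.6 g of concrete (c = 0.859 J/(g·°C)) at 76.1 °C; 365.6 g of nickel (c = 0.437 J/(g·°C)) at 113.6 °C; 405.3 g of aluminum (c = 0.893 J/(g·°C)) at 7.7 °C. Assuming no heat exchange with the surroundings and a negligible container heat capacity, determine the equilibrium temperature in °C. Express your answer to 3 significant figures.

Σ mᵢcᵢ(T − Tᵢ) = 0  ⇒  T = Σ mᵢcᵢTᵢ / Σ mᵢcᵢ
Σ mᵢcᵢ = 213.6×0.859 + 365.6×0.437 + 405.3×0.893 = 705.1825
Σ mᵢcᵢTᵢ = 183.4824×76.1 + 159.7672×113.6 + 361.9329×7.7 = 34899
T = 34899 / 705.1825 = 49.49 °C

T_f = 49.5 °C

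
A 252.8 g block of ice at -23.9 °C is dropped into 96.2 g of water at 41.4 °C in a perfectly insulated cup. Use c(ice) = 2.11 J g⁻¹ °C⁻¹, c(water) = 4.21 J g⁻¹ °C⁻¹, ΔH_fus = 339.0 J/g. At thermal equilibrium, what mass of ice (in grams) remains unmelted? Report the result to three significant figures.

Heat to warm all ice to 0 °C: 252.8×2.11×23.9 = 12748 J
Heat released by water cooling to 0 °C: 96.2×4.21×41.4 = 16767 J
16767 J < 12748 + 252.8×339.0 = 98447.2 J, so not all ice melts; final T = 0 °C.
Heat left for melting: 16767 − 12748 = 4019 J
Mass melted = 4019 / 339.0 = 11.86 g
Ice remaining = 252.8 − 11.86 = 240.94 g

m_ice remaining = 241 g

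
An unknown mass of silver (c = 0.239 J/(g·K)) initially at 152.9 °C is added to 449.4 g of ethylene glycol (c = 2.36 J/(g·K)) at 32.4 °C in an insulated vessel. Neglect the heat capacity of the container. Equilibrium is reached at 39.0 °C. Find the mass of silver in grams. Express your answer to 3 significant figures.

m = 257 g

q_gained = (449.4 × 2.36) × (39.0 − 32.4) = 7000 J
q_lost = m × 0.239 × (152.9 − 39.0) = 27.2221 m
m = 7000 / 27.2221 = 257 g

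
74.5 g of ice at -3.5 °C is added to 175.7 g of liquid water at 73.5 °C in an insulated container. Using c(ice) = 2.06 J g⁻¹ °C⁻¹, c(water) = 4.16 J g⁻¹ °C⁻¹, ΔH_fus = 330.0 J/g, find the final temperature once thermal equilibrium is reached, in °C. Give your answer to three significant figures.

Heat to bring ice to 0 °C and melt it: q₁ = 74.5×2.06×3.5 + 74.5×330.0 = 25122 J
Heat the water can supply cooling to 0 °C: 175.7×4.16×73.5 = 53722.0 J > q₁, so all ice melts.
Energy balance: 175.7×4.16×(73.5 − T) = 25122 + 74.5×4.16×(T − 0)
730.912(73.5 − T) = 25122 + 309.92 T
53722.0 − 25122 = 1040.832 T
T = 28600.0 / 1040.832 = 27.48 °C

T_f = 27.5 °C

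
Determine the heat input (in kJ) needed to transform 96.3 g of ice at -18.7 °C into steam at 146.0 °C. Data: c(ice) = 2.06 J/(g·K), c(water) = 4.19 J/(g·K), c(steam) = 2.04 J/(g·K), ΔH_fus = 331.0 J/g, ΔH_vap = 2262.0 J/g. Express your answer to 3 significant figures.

q1 (heat ice -18.7→0.0 °C): 96.3 × 2.06 × 18.7 = 3710 J
q2 (melt at 0 °C): 96.3 × 331.0 = 31875 J
q3 (heat water 0.0→100.0 °C): 96.3 × 4.19 × 100.0 = 40350 J
q4 (vaporize at 100 °C): 96.3 × 2262.0 = 217831 J
q5 (heat steam 100.0→146.0 °C): 96.3 × 2.04 × 46.0 = 9037 J
Total: 3710 + 31875 + 40350 + 217831 + 9037 = 302803 J = 303 kJ

q = 303 kJ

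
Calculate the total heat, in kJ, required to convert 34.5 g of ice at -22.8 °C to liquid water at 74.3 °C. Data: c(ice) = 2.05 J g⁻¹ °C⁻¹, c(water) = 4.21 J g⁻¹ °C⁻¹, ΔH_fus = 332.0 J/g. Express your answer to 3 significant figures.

q = 23.9 kJ

q1 (heat ice -22.8→0.0 °C): 34.5 × 2.05 × 22.8 = 1613 J
q2 (melt at 0 °C): 34.5 × 332.0 = 11454 J
q3 (heat water 0.0→74.3 °C): 34.5 × 4.21 × 74.3 = 10792 J
Total: 1613 + 11454 + 10792 = 23859 J = 23.9 kJ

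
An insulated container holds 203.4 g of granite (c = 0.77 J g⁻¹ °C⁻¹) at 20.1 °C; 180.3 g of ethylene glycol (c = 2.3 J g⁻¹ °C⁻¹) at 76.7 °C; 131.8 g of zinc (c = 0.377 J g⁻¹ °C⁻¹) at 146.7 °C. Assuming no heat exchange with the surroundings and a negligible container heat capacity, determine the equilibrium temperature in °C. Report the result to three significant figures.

T_f = 68.0 °C

Σ mᵢcᵢ(T − Tᵢ) = 0  ⇒  T = Σ mᵢcᵢTᵢ / Σ mᵢcᵢ
Σ mᵢcᵢ = 203.4×0.77 + 180.3×2.3 + 131.8×0.377 = 620.9966
Σ mᵢcᵢTᵢ = 156.618×20.1 + 414.69×76.7 + 49.6886×146.7 = 42244
T = 42244 / 620.9966 = 68.03 °C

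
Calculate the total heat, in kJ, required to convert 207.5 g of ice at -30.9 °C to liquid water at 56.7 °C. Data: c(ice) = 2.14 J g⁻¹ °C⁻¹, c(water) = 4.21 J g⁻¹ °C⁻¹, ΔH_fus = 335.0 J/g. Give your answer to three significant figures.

q1 (heat ice -30.9→0.0 °C): 207.5 × 2.14 × 30.9 = 13721 J
q2 (melt at 0 °C): 207.5 × 335.0 = 69513 J
q3 (heat water 0.0→56.7 °C): 207.5 × 4.21 × 56.7 = 49532 J
Total: 13721 + 69513 + 49532 = 132766 J = 133 kJ

q = 133 kJ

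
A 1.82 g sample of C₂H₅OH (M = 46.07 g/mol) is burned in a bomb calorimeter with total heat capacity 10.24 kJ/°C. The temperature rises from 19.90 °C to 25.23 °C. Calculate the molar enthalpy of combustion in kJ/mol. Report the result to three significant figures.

ΔT = 25.23 − 19.90 = 5.33 °C
q_cal = C_cal × ΔT = 10.24 × 5.33 = 54.5792 kJ
n = 1.82 / 46.07 = 0.03951 mol
q_rxn = −q_cal = -54.5792 kJ
ΔH = -54.5792 / 0.03951 = -1381 kJ/mol

ΔH = -1380 kJ/mol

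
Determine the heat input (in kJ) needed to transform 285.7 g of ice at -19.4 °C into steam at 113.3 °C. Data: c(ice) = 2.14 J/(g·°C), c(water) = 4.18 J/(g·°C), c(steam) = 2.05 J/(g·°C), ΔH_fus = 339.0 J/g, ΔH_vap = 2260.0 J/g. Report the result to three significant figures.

q1 (heat ice -19.4→0.0 °C): 285.7 × 2.14 × 19.4 = 11861 J
q2 (melt at 0 °C): 285.7 × 339.0 = 96852 J
q3 (heat water 0.0→100.0 °C): 285.7 × 4.18 × 100.0 = 119423 J
q4 (vaporize at 100 °C): 285.7 × 2260.0 = 645682 J
q5 (heat steam 100.0→113.3 °C): 285.7 × 2.05 × 13.3 = 7790 J
Total: 11861 + 96852 + 119423 + 645682 + 7790 = 881608 J = 882 kJ

q = 882 kJ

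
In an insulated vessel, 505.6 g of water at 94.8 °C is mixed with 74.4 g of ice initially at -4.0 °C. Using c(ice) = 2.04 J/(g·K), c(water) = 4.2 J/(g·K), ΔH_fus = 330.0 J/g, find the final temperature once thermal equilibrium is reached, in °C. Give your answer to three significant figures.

T_f = 72.3 °C

Heat to bring ice to 0 °C and melt it: q₁ = 74.4×2.04×4.0 + 74.4×330.0 = 25159 J
Heat the water can supply cooling to 0 °C: 505.6×4.2×94.8 = 201310 J > q₁, so all ice melts.
Energy balance: 505.6×4.2×(94.8 − T) = 25159 + 74.4×4.2×(T − 0)
2123.52(94.8 − T) = 25159 + 312.48 T
201310 − 25159 = 2436.00 T
T = 176151 / 2436.00 = 72.31 °C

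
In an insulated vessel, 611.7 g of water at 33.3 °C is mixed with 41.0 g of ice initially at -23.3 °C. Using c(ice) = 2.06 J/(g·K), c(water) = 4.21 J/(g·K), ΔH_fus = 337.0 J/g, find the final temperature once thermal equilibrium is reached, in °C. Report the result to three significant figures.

Heat to bring ice to 0 °C and melt it: q₁ = 41.0×2.06×23.3 + 41.0×337.0 = 15785 J
Heat the water can supply cooling to 0 °C: 611.7×4.21×33.3 = 85756.1 J > q₁, so all ice melts.
Energy balance: 611.7×4.21×(33.3 − T) = 15785 + 41.0×4.21×(T − 0)
2575.257(33.3 − T) = 15785 + 172.61 T
85756.1 − 15785 = 2747.867 T
T = 69971.1 / 2747.867 = 25.46 °C

T_f = 25.5 °C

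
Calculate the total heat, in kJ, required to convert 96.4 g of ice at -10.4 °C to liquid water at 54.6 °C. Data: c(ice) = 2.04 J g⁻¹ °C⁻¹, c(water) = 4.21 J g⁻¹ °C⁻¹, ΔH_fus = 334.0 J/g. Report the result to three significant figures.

q = 56.4 kJ

q1 (heat ice -10.4→0.0 °C): 96.4 × 2.04 × 10.4 = 2045 J
q2 (melt at 0 °C): 96.4 × 334.0 = 32198 J
q3 (heat water 0.0→54.6 °C): 96.4 × 4.21 × 54.6 = 22159 J
Total: 2045 + 32198 + 22159 = 56402 J = 56.4 kJ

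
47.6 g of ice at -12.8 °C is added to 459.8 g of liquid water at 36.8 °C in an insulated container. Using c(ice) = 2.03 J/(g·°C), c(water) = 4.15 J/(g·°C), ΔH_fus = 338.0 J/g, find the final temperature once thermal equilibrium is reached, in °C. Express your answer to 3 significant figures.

T_f = 25.1 °C

Heat to bring ice to 0 °C and melt it: q₁ = 47.6×2.03×12.8 + 47.6×338.0 = 17326 J
Heat the water can supply cooling to 0 °C: 459.8×4.15×36.8 = 70220.7 J > q₁, so all ice melts.
Energy balance: 459.8×4.15×(36.8 − T) = 17326 + 47.6×4.15×(T − 0)
1908.17(36.8 − T) = 17326 + 197.54 T
70220.7 − 17326 = 2105.71 T
T = 52894.7 / 2105.71 = 25.12 °C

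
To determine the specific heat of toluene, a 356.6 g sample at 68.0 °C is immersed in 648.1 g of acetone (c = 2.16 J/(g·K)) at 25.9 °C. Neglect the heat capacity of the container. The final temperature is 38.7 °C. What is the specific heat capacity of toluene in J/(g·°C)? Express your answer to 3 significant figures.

c = 1.71 J/(g·°C)

q_gained = (648.1 × 2.16) × (38.7 − 25.9) = 17918.7 J
q_lost = 356.6 × c × (68.0 − 38.7) = 10448.38 c
Set equal: c = 17918.7 / 10448.38 = 1.71 J/(g·°C)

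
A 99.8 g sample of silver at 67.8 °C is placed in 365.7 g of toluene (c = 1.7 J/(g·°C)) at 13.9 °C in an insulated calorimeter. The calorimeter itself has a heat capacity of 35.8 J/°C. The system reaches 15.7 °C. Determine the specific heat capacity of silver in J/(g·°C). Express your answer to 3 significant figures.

q_gained = (365.7 × 1.7 + 35.8) × (15.7 − 13.9) = 1183 J
q_lost = 99.8 × c × (67.8 − 15.7) = 5199.58 c
Set equal: c = 1183 / 5199.58 = 0.228 J/(g·°C)

c = 0.228 J/(g·°C)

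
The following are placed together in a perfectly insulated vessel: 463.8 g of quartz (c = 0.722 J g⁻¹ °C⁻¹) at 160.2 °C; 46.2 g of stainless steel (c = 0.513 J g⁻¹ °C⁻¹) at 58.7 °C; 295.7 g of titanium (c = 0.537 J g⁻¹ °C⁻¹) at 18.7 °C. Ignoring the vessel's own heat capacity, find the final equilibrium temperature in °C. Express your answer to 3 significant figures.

Σ mᵢcᵢ(T − Tᵢ) = 0  ⇒  T = Σ mᵢcᵢTᵢ / Σ mᵢcᵢ
Σ mᵢcᵢ = 463.8×0.722 + 46.2×0.513 + 295.7×0.537 = 517.3551
Σ mᵢcᵢTᵢ = 334.8636×160.2 + 23.7006×58.7 + 158.7909×18.7 = 58006
T = 58006 / 517.3551 = 112.1 °C

T_f = 112 °C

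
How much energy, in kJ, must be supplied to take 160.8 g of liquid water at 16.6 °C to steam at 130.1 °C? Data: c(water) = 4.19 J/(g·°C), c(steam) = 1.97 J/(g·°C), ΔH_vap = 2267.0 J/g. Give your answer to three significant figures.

q = 430 kJ

q1 (heat water 16.6→100.0 °C): 160.8 × 4.19 × 83.4 = 56191 J
q2 (vaporize at 100 °C): 160.8 × 2267.0 = 364534 J
q3 (heat steam 100.0→130.1 °C): 160.8 × 1.97 × 30.1 = 9535 J
Total: 56191 + 364534 + 9535 = 430260 J = 430 kJ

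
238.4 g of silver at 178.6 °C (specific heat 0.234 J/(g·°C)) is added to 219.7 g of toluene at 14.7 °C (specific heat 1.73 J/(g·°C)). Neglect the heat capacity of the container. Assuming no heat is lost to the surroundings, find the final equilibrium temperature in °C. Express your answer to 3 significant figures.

T_f = 35.7 °C

Heat lost by silver = heat gained by toluene.
(238.4)(0.234)(178.6 − T) = (219.7)(1.73)(T − 14.7)
55.7856 (178.6 − T) = 380.081 (T − 14.7)
9963.3 − 55.7856 T = 380.081 T − 5587.2
15550.5 = 435.8666 T
T = 35.68 °C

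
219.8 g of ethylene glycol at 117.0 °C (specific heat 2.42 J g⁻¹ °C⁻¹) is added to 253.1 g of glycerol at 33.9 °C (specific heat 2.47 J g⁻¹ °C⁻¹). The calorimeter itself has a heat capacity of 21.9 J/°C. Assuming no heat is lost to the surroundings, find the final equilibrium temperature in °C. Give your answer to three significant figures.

T_f = 71.4 °C

Heat lost by ethylene glycol = heat gained by glycerol + calorimeter.
(219.8)(2.42)(117.0 − T) = [(253.1)(2.47) + 21.9](T − 33.9)
531.916 (117.0 − T) = 647.057 (T − 33.9)
62234 − 531.916 T = 647.057 T − 21935
84169 = 1178.973 T
T = 71.39 °C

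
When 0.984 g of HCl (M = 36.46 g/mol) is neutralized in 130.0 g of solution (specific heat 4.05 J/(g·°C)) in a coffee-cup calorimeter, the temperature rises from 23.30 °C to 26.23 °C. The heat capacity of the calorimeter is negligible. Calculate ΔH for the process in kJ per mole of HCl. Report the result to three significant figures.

ΔH = -57.2 kJ/mol

|ΔT| = |26.23 − 23.30| = 2.93 °C
|q_surr| = (130.0 × 4.05) × 2.93 = 526.5 × 2.93 = 1543 J
n(HCl) = 0.984 / 36.46 = 0.02699 mol
Temperature rose, so q_rxn = −|q_surr| = -1.543 kJ
ΔH = q_rxn / n = -57.17 kJ/mol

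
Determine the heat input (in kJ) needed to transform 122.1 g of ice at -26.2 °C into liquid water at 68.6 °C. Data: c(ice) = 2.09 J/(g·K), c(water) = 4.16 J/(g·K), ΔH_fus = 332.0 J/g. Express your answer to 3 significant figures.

q = 82.1 kJ

q1 (heat ice -26.2→0.0 °C): 122.1 × 2.09 × 26.2 = 6686 J
q2 (melt at 0 °C): 122.1 × 332.0 = 40537 J
q3 (heat water 0.0→68.6 °C): 122.1 × 4.16 × 68.6 = 34844 J
Total: 6686 + 40537 + 34844 = 82067 J = 82.1 kJ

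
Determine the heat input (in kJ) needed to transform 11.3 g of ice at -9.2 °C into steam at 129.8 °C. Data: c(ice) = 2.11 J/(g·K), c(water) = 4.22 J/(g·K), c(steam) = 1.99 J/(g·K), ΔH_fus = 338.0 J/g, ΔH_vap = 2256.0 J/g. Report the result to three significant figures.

q1 (heat ice -9.2→0.0 °C): 11.3 × 2.11 × 9.2 = 219 J
q2 (melt at 0 °C): 11.3 × 338.0 = 3819 J
q3 (heat water 0.0→100.0 °C): 11.3 × 4.22 × 100.0 = 4769 J
q4 (vaporize at 100 °C): 11.3 × 2256.0 = 25493 J
q5 (heat steam 100.0→129.8 °C): 11.3 × 1.99 × 29.8 = 670 J
Total: 219 + 3819 + 4769 + 25493 + 670 = 34970 J = 35.0 kJ

q = 35.0 kJ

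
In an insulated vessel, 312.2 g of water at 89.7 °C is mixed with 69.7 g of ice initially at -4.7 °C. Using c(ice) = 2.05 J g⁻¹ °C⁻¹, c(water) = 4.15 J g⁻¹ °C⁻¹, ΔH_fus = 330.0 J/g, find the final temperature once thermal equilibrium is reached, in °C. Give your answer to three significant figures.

Heat to bring ice to 0 °C and melt it: q₁ = 69.7×2.05×4.7 + 69.7×330.0 = 23673 J
Heat the water can supply cooling to 0 °C: 312.2×4.15×89.7 = 116218 J > q₁, so all ice melts.
Energy balance: 312.2×4.15×(89.7 − T) = 23673 + 69.7×4.15×(T − 0)
1295.63(89.7 − T) = 23673 + 289.255 T
116218 − 23673 = 1584.885 T
T = 92545 / 1584.885 = 58.39 °C

T_f = 58.4 °C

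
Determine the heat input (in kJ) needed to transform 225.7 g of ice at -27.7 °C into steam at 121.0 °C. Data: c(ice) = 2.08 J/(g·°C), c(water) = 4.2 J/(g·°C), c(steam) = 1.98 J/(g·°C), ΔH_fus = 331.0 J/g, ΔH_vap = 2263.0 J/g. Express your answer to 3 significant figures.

q = 703 kJ

q1 (heat ice -27.7→0.0 °C): 225.7 × 2.08 × 27.7 = 13004 J
q2 (melt at 0 °C): 225.7 × 331.0 = 74707 J
q3 (heat water 0.0→100.0 °C): 225.7 × 4.2 × 100.0 = 94794 J
q4 (vaporize at 100 °C): 225.7 × 2263.0 = 510759 J
q5 (heat steam 100.0→121.0 °C): 225.7 × 1.98 × 21.0 = 9385 J
Total: 13004 + 74707 + 94794 + 510759 + 9385 = 702649 J = 703 kJ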